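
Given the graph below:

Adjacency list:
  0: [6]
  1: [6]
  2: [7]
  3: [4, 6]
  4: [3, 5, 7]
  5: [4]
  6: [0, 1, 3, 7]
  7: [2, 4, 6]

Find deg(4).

Vertex 4 has neighbors [3, 5, 7], so deg(4) = 3.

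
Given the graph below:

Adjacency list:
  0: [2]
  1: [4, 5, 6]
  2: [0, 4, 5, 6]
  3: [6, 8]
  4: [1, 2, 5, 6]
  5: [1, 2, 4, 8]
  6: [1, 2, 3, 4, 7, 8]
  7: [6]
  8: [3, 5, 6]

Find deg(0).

Vertex 0 has neighbors [2], so deg(0) = 1.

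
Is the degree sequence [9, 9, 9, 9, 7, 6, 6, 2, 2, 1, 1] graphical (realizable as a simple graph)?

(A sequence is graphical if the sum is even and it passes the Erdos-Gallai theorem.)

Sum of degrees = 61. Sum is odd, so the sequence is NOT graphical.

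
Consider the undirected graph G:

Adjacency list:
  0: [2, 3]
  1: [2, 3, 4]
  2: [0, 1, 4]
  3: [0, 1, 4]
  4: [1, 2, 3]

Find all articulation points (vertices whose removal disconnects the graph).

No articulation points. The graph is biconnected.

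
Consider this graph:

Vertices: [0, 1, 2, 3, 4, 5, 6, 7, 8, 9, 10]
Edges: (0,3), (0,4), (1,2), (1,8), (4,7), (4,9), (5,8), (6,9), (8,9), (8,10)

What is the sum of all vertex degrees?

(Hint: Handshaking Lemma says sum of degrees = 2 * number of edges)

Count edges: 10 edges.
By Handshaking Lemma: sum of degrees = 2 * 10 = 20.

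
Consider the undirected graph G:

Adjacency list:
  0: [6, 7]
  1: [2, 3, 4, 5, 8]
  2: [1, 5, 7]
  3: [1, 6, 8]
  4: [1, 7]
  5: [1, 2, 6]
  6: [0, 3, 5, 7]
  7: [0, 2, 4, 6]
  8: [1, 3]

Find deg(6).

Vertex 6 has neighbors [0, 3, 5, 7], so deg(6) = 4.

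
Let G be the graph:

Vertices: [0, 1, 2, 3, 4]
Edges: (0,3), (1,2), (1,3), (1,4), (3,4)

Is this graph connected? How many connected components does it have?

Checking connectivity: the graph has 1 connected component(s).
All vertices are reachable from each other. The graph IS connected.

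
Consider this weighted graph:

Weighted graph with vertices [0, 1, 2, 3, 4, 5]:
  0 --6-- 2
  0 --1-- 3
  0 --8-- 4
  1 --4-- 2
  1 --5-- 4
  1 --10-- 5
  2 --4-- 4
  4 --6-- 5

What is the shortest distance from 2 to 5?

Using Dijkstra's algorithm from vertex 2:
Shortest path: 2 -> 4 -> 5
Total weight: 4 + 6 = 10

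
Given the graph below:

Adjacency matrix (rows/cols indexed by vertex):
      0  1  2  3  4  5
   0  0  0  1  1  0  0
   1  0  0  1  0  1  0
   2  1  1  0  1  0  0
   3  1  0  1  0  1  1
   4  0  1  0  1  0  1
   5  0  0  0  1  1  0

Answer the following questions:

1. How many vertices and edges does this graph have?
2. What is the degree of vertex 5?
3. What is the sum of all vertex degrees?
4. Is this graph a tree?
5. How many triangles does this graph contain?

Count: 6 vertices, 8 edges.
Vertex 5 has neighbors [3, 4], degree = 2.
Handshaking lemma: 2 * 8 = 16.
A tree on 6 vertices has 5 edges. This graph has 8 edges (3 extra). Not a tree.
Number of triangles = 2.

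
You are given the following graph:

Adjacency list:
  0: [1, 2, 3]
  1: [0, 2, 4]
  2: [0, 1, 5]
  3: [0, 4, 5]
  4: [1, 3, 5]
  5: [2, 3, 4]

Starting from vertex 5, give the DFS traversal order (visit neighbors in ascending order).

DFS from vertex 5 (neighbors processed in ascending order):
Visit order: 5, 2, 0, 1, 4, 3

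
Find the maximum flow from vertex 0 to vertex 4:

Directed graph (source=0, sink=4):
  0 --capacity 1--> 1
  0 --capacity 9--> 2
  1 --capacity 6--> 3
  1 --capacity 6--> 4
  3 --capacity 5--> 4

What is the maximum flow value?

Computing max flow:
  Flow on (0->1): 1/1
  Flow on (1->4): 1/6
Maximum flow = 1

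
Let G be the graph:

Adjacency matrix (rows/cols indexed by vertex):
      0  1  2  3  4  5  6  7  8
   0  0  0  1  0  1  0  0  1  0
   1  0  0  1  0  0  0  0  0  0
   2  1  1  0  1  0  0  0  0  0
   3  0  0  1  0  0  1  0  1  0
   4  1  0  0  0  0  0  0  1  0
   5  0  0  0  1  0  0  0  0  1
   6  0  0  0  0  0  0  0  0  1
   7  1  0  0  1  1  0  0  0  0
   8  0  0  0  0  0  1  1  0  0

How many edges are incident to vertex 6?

Vertex 6 has neighbors [8], so deg(6) = 1.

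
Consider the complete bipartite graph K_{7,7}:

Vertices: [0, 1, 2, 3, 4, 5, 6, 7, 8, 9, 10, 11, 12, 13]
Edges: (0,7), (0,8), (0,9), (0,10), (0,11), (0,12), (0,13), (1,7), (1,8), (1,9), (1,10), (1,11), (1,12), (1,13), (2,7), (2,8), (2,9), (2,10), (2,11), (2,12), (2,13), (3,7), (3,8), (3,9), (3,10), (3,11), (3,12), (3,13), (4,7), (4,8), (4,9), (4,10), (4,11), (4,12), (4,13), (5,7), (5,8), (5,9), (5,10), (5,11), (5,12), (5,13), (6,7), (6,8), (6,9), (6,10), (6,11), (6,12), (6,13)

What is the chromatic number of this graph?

K_{7,7} is bipartite: vertices split into two independent sets of size 7 and 7.
Color one set 0, the other 1. No adjacent vertices share a color.
Chromatic number = 2.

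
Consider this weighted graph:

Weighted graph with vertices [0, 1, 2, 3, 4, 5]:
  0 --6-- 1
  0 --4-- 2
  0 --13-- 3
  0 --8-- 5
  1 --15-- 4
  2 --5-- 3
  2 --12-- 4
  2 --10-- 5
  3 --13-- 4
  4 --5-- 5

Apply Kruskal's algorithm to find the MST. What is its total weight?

Applying Kruskal's algorithm (sort edges by weight, add if no cycle):
  Add (0,2) w=4
  Add (2,3) w=5
  Add (4,5) w=5
  Add (0,1) w=6
  Add (0,5) w=8
  Skip (2,5) w=10 (creates cycle)
  Skip (2,4) w=12 (creates cycle)
  Skip (0,3) w=13 (creates cycle)
  Skip (3,4) w=13 (creates cycle)
  Skip (1,4) w=15 (creates cycle)
MST weight = 28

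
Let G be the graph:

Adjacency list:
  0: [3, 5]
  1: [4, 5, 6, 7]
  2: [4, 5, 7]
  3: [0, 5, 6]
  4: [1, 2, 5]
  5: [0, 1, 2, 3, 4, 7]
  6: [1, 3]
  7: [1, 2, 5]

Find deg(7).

Vertex 7 has neighbors [1, 2, 5], so deg(7) = 3.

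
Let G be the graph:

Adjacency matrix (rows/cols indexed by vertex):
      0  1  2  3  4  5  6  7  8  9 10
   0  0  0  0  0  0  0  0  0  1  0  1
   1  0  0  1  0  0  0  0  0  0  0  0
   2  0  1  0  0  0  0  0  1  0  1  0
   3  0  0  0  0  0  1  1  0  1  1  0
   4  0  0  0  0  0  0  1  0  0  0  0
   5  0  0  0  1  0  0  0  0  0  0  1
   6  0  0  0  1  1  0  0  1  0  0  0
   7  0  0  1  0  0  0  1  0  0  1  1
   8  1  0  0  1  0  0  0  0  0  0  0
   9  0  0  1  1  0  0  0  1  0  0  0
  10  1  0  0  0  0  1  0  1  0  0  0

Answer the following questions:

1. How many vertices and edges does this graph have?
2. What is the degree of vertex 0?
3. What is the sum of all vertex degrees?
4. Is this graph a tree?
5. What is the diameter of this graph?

Count: 11 vertices, 14 edges.
Vertex 0 has neighbors [8, 10], degree = 2.
Handshaking lemma: 2 * 14 = 28.
A tree on 11 vertices has 10 edges. This graph has 14 edges (4 extra). Not a tree.
Diameter (longest shortest path) = 4.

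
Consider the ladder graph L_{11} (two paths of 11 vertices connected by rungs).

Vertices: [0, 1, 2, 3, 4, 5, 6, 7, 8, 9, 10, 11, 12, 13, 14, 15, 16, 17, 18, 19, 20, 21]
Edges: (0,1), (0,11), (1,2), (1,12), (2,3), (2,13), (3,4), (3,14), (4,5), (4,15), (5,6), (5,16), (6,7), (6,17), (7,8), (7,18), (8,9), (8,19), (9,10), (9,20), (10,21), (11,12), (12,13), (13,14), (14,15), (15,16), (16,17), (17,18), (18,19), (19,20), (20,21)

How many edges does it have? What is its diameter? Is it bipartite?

Ladder graph L_{11}: 11 rungs + 2 * (11-1) path edges = 11 + 20 = 31 edges.
Diameter = 11.
Ladder graphs are bipartite (alternating coloring along each path).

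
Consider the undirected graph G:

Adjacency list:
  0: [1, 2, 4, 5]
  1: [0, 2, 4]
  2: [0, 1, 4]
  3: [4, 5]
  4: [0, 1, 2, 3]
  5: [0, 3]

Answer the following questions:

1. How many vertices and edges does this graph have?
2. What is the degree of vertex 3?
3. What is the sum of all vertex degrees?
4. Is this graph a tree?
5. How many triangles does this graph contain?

Count: 6 vertices, 9 edges.
Vertex 3 has neighbors [4, 5], degree = 2.
Handshaking lemma: 2 * 9 = 18.
A tree on 6 vertices has 5 edges. This graph has 9 edges (4 extra). Not a tree.
Number of triangles = 4.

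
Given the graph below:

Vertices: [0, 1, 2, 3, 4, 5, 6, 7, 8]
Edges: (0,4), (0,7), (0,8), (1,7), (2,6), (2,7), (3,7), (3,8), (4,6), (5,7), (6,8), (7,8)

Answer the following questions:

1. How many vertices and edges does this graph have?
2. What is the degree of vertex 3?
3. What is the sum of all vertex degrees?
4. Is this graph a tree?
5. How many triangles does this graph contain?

Count: 9 vertices, 12 edges.
Vertex 3 has neighbors [7, 8], degree = 2.
Handshaking lemma: 2 * 12 = 24.
A tree on 9 vertices has 8 edges. This graph has 12 edges (4 extra). Not a tree.
Number of triangles = 2.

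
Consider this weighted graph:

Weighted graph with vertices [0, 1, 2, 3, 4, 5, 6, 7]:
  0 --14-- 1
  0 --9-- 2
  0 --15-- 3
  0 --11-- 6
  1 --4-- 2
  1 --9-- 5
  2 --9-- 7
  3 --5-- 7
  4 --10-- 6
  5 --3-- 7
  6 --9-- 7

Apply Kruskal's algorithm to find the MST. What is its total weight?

Applying Kruskal's algorithm (sort edges by weight, add if no cycle):
  Add (5,7) w=3
  Add (1,2) w=4
  Add (3,7) w=5
  Add (0,2) w=9
  Add (1,5) w=9
  Skip (2,7) w=9 (creates cycle)
  Add (6,7) w=9
  Add (4,6) w=10
  Skip (0,6) w=11 (creates cycle)
  Skip (0,1) w=14 (creates cycle)
  Skip (0,3) w=15 (creates cycle)
MST weight = 49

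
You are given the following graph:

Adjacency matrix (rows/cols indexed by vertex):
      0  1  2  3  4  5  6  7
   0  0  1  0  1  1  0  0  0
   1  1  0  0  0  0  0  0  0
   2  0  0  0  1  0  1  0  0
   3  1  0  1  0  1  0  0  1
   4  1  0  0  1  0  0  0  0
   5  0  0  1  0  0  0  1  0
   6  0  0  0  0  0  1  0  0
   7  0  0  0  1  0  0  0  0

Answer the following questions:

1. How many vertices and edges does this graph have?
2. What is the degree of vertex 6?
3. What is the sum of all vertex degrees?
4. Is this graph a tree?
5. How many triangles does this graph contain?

Count: 8 vertices, 8 edges.
Vertex 6 has neighbors [5], degree = 1.
Handshaking lemma: 2 * 8 = 16.
A tree on 8 vertices has 7 edges. This graph has 8 edges (1 extra). Not a tree.
Number of triangles = 1.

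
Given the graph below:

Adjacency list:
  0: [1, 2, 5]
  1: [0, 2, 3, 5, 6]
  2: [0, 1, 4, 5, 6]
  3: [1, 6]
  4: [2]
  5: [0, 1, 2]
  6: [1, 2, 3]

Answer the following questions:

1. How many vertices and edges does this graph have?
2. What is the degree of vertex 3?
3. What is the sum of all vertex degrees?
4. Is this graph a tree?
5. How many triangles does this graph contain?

Count: 7 vertices, 11 edges.
Vertex 3 has neighbors [1, 6], degree = 2.
Handshaking lemma: 2 * 11 = 22.
A tree on 7 vertices has 6 edges. This graph has 11 edges (5 extra). Not a tree.
Number of triangles = 6.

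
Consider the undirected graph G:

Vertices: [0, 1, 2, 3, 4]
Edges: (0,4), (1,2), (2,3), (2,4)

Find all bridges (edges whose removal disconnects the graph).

A bridge is an edge whose removal increases the number of connected components.
Bridges found: (0,4), (1,2), (2,3), (2,4)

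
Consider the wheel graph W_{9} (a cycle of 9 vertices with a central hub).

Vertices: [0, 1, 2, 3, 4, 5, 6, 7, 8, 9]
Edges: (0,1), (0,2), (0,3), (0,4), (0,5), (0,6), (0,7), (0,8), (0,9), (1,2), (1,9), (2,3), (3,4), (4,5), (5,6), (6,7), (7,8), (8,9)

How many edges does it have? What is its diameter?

Wheel graph W_{9}: 9 cycle edges + 9 spoke edges = 18 edges.
The hub is distance 1 from all cycle vertices. Max distance between cycle vertices through hub is 2.
Diameter = 2.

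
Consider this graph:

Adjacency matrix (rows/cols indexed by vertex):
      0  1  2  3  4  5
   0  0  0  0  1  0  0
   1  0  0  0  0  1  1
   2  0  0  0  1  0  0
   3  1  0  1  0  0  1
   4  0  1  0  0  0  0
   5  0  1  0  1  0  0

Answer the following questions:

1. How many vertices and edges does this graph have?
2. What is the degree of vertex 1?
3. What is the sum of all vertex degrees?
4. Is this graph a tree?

Count: 6 vertices, 5 edges.
Vertex 1 has neighbors [4, 5], degree = 2.
Handshaking lemma: 2 * 5 = 10.
A graph is a tree iff it is connected and has exactly n-1 edges. This graph is connected (all 6 vertices in one component) and has 6-1 = 5 edges. It is a tree.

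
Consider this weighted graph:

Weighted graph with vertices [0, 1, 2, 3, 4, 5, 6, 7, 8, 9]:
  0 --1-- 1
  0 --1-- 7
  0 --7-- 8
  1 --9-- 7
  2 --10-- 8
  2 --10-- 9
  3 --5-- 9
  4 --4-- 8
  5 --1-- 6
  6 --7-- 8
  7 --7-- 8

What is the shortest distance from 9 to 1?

Using Dijkstra's algorithm from vertex 9:
Shortest path: 9 -> 2 -> 8 -> 0 -> 1
Total weight: 10 + 10 + 7 + 1 = 28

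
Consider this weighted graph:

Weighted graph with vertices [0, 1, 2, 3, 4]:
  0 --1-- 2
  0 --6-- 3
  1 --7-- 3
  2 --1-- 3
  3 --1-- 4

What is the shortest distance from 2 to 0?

Using Dijkstra's algorithm from vertex 2:
Shortest path: 2 -> 0
Total weight: 1 = 1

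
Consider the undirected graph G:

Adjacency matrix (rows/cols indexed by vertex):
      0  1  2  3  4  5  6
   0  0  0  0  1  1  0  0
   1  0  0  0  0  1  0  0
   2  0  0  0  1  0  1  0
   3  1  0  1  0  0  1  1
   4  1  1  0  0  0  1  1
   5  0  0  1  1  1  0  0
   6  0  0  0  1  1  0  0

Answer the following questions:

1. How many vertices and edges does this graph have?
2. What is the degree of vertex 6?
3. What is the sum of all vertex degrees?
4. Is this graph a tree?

Count: 7 vertices, 9 edges.
Vertex 6 has neighbors [3, 4], degree = 2.
Handshaking lemma: 2 * 9 = 18.
A tree on 7 vertices has 6 edges. This graph has 9 edges (3 extra). Not a tree.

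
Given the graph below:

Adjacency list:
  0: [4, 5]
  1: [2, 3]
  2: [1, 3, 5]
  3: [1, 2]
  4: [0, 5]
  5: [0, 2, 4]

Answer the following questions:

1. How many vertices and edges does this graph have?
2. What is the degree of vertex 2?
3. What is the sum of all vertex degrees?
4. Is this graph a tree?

Count: 6 vertices, 7 edges.
Vertex 2 has neighbors [1, 3, 5], degree = 3.
Handshaking lemma: 2 * 7 = 14.
A tree on 6 vertices has 5 edges. This graph has 7 edges (2 extra). Not a tree.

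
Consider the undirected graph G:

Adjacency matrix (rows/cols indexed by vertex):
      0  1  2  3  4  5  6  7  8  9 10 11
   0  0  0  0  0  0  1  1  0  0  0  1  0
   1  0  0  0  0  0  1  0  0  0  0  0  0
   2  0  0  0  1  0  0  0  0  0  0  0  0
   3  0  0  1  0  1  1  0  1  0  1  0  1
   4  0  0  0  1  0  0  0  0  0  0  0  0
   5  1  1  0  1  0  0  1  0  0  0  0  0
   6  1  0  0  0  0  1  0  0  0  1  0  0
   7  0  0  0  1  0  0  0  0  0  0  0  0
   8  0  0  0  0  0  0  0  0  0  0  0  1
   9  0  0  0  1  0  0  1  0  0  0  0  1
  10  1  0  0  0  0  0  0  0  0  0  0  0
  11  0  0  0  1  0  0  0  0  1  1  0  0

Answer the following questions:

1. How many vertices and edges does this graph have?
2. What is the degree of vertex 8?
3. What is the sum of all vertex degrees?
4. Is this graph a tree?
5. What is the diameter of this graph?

Count: 12 vertices, 14 edges.
Vertex 8 has neighbors [11], degree = 1.
Handshaking lemma: 2 * 14 = 28.
A tree on 12 vertices has 11 edges. This graph has 14 edges (3 extra). Not a tree.
Diameter (longest shortest path) = 5.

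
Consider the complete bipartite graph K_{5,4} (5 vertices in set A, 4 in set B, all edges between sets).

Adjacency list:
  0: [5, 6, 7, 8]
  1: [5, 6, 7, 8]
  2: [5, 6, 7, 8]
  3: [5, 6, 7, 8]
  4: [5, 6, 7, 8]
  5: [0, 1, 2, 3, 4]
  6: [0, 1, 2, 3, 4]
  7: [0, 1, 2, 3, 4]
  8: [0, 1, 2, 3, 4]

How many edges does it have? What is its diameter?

K_{5,4} has 5 * 4 = 20 edges.
Any vertex reaches any opposite-side vertex in 1 step; same-side vertices reach in 2 steps via any opposite-side vertex.
Diameter = 2.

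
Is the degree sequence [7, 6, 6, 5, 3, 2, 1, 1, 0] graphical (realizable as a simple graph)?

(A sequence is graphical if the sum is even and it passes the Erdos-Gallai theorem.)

Sum of degrees = 31. Sum is odd, so the sequence is NOT graphical.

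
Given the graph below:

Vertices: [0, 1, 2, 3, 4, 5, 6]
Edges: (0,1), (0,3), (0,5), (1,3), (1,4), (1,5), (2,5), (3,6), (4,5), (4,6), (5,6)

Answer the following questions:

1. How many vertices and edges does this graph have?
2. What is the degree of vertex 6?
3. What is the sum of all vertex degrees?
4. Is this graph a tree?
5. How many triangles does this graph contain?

Count: 7 vertices, 11 edges.
Vertex 6 has neighbors [3, 4, 5], degree = 3.
Handshaking lemma: 2 * 11 = 22.
A tree on 7 vertices has 6 edges. This graph has 11 edges (5 extra). Not a tree.
Number of triangles = 4.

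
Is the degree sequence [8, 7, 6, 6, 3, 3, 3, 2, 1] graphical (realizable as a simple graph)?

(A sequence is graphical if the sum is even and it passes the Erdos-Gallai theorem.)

Sum of degrees = 39. Sum is odd, so the sequence is NOT graphical.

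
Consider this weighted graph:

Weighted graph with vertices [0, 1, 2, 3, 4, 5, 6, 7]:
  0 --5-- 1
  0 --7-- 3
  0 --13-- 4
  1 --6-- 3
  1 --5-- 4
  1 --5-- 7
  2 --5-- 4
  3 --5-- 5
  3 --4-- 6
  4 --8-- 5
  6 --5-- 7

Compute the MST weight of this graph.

Applying Kruskal's algorithm (sort edges by weight, add if no cycle):
  Add (3,6) w=4
  Add (0,1) w=5
  Add (1,4) w=5
  Add (1,7) w=5
  Add (2,4) w=5
  Add (3,5) w=5
  Add (6,7) w=5
  Skip (1,3) w=6 (creates cycle)
  Skip (0,3) w=7 (creates cycle)
  Skip (4,5) w=8 (creates cycle)
  Skip (0,4) w=13 (creates cycle)
MST weight = 34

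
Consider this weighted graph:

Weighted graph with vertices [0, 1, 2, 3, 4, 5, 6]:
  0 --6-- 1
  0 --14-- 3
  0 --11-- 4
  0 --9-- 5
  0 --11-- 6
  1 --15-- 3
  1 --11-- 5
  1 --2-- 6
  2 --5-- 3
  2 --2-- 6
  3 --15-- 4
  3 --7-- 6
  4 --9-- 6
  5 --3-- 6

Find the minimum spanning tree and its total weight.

Applying Kruskal's algorithm (sort edges by weight, add if no cycle):
  Add (1,6) w=2
  Add (2,6) w=2
  Add (5,6) w=3
  Add (2,3) w=5
  Add (0,1) w=6
  Skip (3,6) w=7 (creates cycle)
  Skip (0,5) w=9 (creates cycle)
  Add (4,6) w=9
  Skip (0,6) w=11 (creates cycle)
  Skip (0,4) w=11 (creates cycle)
  Skip (1,5) w=11 (creates cycle)
  Skip (0,3) w=14 (creates cycle)
  Skip (1,3) w=15 (creates cycle)
  Skip (3,4) w=15 (creates cycle)
MST weight = 27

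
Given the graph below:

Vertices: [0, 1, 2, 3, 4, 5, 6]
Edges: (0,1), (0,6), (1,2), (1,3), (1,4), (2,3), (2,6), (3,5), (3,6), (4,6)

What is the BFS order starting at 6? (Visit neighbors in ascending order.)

BFS from vertex 6 (neighbors processed in ascending order):
Visit order: 6, 0, 2, 3, 4, 1, 5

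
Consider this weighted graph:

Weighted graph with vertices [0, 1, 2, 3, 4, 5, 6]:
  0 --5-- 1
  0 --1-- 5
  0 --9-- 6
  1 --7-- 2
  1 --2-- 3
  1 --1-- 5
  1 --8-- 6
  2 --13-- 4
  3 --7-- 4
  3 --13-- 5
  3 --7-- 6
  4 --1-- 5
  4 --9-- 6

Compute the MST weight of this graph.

Applying Kruskal's algorithm (sort edges by weight, add if no cycle):
  Add (0,5) w=1
  Add (1,5) w=1
  Add (4,5) w=1
  Add (1,3) w=2
  Skip (0,1) w=5 (creates cycle)
  Add (1,2) w=7
  Add (3,6) w=7
  Skip (3,4) w=7 (creates cycle)
  Skip (1,6) w=8 (creates cycle)
  Skip (0,6) w=9 (creates cycle)
  Skip (4,6) w=9 (creates cycle)
  Skip (2,4) w=13 (creates cycle)
  Skip (3,5) w=13 (creates cycle)
MST weight = 19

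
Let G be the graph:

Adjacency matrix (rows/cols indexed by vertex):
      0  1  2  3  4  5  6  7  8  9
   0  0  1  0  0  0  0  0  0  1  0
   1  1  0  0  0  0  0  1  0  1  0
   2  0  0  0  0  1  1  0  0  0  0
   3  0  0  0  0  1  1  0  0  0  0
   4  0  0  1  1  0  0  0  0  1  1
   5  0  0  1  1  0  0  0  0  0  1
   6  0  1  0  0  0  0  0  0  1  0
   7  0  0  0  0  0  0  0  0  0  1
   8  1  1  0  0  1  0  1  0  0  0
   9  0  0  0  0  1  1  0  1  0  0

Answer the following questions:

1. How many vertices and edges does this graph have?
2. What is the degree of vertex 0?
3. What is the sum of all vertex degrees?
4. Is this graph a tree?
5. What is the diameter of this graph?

Count: 10 vertices, 13 edges.
Vertex 0 has neighbors [1, 8], degree = 2.
Handshaking lemma: 2 * 13 = 26.
A tree on 10 vertices has 9 edges. This graph has 13 edges (4 extra). Not a tree.
Diameter (longest shortest path) = 4.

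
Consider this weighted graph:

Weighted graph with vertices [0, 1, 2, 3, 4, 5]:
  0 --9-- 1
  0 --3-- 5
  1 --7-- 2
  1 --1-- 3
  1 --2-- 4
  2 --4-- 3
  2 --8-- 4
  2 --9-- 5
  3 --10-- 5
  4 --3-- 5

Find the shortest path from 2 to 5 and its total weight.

Using Dijkstra's algorithm from vertex 2:
Shortest path: 2 -> 5
Total weight: 9 = 9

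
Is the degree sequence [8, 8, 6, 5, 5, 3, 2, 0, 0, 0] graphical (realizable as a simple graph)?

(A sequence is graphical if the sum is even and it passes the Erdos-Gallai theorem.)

Sum of degrees = 37. Sum is odd, so the sequence is NOT graphical.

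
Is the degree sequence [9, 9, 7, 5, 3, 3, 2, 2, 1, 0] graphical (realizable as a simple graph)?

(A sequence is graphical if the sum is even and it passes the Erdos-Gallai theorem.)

Sum of degrees = 41. Sum is odd, so the sequence is NOT graphical.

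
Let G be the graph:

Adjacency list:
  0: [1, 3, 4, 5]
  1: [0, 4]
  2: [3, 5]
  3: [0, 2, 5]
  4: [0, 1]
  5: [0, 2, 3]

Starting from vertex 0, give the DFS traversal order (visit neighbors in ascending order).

DFS from vertex 0 (neighbors processed in ascending order):
Visit order: 0, 1, 4, 3, 2, 5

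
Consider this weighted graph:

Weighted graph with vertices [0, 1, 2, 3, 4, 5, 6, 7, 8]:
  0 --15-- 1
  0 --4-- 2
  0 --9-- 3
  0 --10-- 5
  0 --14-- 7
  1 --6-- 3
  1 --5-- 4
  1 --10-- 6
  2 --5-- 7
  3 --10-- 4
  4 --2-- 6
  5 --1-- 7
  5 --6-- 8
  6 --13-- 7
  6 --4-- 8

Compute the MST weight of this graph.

Applying Kruskal's algorithm (sort edges by weight, add if no cycle):
  Add (5,7) w=1
  Add (4,6) w=2
  Add (0,2) w=4
  Add (6,8) w=4
  Add (1,4) w=5
  Add (2,7) w=5
  Add (1,3) w=6
  Add (5,8) w=6
  Skip (0,3) w=9 (creates cycle)
  Skip (0,5) w=10 (creates cycle)
  Skip (1,6) w=10 (creates cycle)
  Skip (3,4) w=10 (creates cycle)
  Skip (6,7) w=13 (creates cycle)
  Skip (0,7) w=14 (creates cycle)
  Skip (0,1) w=15 (creates cycle)
MST weight = 33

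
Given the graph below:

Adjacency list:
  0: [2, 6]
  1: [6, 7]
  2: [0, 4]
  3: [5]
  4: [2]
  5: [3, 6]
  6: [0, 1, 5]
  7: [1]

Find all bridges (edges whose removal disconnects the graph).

A bridge is an edge whose removal increases the number of connected components.
Bridges found: (0,2), (0,6), (1,6), (1,7), (2,4), (3,5), (5,6)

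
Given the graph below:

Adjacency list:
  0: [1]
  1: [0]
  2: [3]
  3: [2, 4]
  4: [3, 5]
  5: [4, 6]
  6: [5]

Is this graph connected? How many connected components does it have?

Checking connectivity: the graph has 2 connected component(s).
Components: [[0, 1], [2, 3, 4, 5, 6]]. The graph is NOT connected.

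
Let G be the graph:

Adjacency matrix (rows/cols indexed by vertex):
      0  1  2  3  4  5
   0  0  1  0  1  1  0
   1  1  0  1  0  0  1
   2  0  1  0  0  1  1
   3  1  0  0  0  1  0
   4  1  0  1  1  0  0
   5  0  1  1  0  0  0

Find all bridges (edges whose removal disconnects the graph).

No bridges found. The graph is 2-edge-connected (no single edge removal disconnects it).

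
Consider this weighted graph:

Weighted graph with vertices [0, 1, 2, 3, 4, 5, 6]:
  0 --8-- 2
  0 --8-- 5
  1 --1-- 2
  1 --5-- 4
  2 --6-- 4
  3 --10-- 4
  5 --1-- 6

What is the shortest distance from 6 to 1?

Using Dijkstra's algorithm from vertex 6:
Shortest path: 6 -> 5 -> 0 -> 2 -> 1
Total weight: 1 + 8 + 8 + 1 = 18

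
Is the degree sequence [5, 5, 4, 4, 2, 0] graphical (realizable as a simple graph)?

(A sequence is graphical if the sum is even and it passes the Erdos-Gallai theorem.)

Sum of degrees = 20. Sum is even but fails Erdos-Gallai. The sequence is NOT graphical.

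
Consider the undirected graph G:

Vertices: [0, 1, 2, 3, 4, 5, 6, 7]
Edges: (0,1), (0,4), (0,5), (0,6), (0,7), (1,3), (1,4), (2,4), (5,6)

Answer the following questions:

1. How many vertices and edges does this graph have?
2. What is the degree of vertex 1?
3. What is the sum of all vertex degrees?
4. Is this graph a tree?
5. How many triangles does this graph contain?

Count: 8 vertices, 9 edges.
Vertex 1 has neighbors [0, 3, 4], degree = 3.
Handshaking lemma: 2 * 9 = 18.
A tree on 8 vertices has 7 edges. This graph has 9 edges (2 extra). Not a tree.
Number of triangles = 2.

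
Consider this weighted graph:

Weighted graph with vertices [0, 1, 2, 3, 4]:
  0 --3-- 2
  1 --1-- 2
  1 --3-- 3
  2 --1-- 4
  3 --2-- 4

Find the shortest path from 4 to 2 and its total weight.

Using Dijkstra's algorithm from vertex 4:
Shortest path: 4 -> 2
Total weight: 1 = 1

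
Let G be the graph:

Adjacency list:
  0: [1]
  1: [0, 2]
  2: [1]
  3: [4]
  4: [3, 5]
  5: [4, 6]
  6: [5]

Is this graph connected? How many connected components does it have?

Checking connectivity: the graph has 2 connected component(s).
Components: [[0, 1, 2], [3, 4, 5, 6]]. The graph is NOT connected.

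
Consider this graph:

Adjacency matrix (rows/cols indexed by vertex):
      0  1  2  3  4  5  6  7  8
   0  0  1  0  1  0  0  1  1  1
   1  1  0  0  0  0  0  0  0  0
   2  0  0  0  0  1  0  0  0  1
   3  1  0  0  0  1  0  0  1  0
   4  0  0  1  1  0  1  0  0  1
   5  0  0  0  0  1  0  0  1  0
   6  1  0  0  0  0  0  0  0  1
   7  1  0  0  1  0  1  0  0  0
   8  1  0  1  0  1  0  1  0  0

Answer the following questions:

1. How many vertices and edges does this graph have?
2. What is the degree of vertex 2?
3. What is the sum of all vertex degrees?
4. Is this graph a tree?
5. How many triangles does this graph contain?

Count: 9 vertices, 13 edges.
Vertex 2 has neighbors [4, 8], degree = 2.
Handshaking lemma: 2 * 13 = 26.
A tree on 9 vertices has 8 edges. This graph has 13 edges (5 extra). Not a tree.
Number of triangles = 3.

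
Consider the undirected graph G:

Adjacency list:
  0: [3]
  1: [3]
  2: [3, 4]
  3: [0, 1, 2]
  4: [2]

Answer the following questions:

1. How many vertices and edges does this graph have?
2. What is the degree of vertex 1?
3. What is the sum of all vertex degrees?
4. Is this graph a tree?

Count: 5 vertices, 4 edges.
Vertex 1 has neighbors [3], degree = 1.
Handshaking lemma: 2 * 4 = 8.
A graph is a tree iff it is connected and has exactly n-1 edges. This graph is connected (all 5 vertices in one component) and has 5-1 = 4 edges. It is a tree.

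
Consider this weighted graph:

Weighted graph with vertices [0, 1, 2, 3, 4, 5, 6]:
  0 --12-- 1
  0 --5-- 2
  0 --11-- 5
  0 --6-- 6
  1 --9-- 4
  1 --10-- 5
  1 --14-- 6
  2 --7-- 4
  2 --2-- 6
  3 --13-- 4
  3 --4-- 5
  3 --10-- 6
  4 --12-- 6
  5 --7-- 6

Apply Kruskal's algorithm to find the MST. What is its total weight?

Applying Kruskal's algorithm (sort edges by weight, add if no cycle):
  Add (2,6) w=2
  Add (3,5) w=4
  Add (0,2) w=5
  Skip (0,6) w=6 (creates cycle)
  Add (2,4) w=7
  Add (5,6) w=7
  Add (1,4) w=9
  Skip (1,5) w=10 (creates cycle)
  Skip (3,6) w=10 (creates cycle)
  Skip (0,5) w=11 (creates cycle)
  Skip (0,1) w=12 (creates cycle)
  Skip (4,6) w=12 (creates cycle)
  Skip (3,4) w=13 (creates cycle)
  Skip (1,6) w=14 (creates cycle)
MST weight = 34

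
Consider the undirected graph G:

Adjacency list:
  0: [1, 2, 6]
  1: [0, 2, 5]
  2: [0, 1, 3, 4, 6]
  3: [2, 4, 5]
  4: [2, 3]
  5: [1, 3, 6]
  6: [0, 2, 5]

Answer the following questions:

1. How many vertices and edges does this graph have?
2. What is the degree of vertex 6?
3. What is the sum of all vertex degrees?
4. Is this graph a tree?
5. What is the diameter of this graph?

Count: 7 vertices, 11 edges.
Vertex 6 has neighbors [0, 2, 5], degree = 3.
Handshaking lemma: 2 * 11 = 22.
A tree on 7 vertices has 6 edges. This graph has 11 edges (5 extra). Not a tree.
Diameter (longest shortest path) = 2.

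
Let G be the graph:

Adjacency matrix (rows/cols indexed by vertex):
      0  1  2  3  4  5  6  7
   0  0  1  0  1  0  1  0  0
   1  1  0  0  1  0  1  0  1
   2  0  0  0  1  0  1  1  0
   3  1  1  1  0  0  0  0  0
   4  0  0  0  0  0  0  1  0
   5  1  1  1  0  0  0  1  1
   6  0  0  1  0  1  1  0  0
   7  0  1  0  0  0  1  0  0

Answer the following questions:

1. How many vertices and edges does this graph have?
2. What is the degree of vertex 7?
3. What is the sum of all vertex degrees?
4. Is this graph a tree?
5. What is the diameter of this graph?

Count: 8 vertices, 12 edges.
Vertex 7 has neighbors [1, 5], degree = 2.
Handshaking lemma: 2 * 12 = 24.
A tree on 8 vertices has 7 edges. This graph has 12 edges (5 extra). Not a tree.
Diameter (longest shortest path) = 3.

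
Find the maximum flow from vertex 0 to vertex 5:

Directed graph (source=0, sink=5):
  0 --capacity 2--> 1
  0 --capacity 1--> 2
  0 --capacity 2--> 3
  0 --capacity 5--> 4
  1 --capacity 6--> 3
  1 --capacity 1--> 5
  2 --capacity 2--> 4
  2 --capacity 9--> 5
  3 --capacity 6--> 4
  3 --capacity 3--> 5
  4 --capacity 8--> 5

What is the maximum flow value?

Computing max flow:
  Flow on (0->1): 2/2
  Flow on (0->2): 1/1
  Flow on (0->3): 2/2
  Flow on (0->4): 5/5
  Flow on (1->3): 1/6
  Flow on (1->5): 1/1
  Flow on (2->5): 1/9
  Flow on (3->5): 3/3
  Flow on (4->5): 5/8
Maximum flow = 10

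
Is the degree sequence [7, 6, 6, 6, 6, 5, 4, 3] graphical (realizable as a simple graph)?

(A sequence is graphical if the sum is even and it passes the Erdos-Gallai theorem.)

Sum of degrees = 43. Sum is odd, so the sequence is NOT graphical.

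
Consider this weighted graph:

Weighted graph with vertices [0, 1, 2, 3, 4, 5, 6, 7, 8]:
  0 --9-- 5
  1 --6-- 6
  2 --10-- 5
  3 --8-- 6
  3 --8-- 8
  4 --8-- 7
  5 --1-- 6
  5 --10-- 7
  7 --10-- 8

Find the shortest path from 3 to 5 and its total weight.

Using Dijkstra's algorithm from vertex 3:
Shortest path: 3 -> 6 -> 5
Total weight: 8 + 1 = 9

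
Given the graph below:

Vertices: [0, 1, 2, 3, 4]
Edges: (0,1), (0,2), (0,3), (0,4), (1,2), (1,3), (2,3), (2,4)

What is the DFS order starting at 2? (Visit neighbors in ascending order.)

DFS from vertex 2 (neighbors processed in ascending order):
Visit order: 2, 0, 1, 3, 4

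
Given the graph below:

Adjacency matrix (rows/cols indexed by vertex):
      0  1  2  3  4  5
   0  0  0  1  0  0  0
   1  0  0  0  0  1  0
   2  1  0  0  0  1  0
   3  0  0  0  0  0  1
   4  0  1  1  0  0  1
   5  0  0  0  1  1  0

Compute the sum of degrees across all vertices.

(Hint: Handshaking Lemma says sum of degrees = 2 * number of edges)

Count edges: 5 edges.
By Handshaking Lemma: sum of degrees = 2 * 5 = 10.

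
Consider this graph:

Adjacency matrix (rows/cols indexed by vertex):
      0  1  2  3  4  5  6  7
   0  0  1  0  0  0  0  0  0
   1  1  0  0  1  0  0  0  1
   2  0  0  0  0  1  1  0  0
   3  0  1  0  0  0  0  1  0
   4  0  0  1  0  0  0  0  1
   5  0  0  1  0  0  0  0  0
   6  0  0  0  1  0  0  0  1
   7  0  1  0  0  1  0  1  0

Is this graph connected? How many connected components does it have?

Checking connectivity: the graph has 1 connected component(s).
All vertices are reachable from each other. The graph IS connected.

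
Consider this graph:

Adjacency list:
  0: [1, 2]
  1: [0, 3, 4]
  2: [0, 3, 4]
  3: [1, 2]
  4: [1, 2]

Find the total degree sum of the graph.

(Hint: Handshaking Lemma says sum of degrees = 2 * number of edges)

Count edges: 6 edges.
By Handshaking Lemma: sum of degrees = 2 * 6 = 12.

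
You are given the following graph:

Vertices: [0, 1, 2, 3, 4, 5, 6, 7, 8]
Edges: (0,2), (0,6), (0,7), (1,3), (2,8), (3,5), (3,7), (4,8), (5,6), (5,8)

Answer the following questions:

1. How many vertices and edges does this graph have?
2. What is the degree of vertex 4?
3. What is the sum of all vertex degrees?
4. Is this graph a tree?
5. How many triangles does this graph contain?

Count: 9 vertices, 10 edges.
Vertex 4 has neighbors [8], degree = 1.
Handshaking lemma: 2 * 10 = 20.
A tree on 9 vertices has 8 edges. This graph has 10 edges (2 extra). Not a tree.
Number of triangles = 0.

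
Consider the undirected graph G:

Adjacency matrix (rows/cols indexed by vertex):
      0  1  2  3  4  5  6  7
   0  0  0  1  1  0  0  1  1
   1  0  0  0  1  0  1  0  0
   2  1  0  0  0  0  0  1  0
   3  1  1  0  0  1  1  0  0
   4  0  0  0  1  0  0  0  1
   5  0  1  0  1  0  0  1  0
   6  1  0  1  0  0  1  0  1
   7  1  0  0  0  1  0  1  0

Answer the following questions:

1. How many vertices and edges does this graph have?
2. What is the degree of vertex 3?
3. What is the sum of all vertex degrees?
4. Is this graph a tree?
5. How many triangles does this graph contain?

Count: 8 vertices, 12 edges.
Vertex 3 has neighbors [0, 1, 4, 5], degree = 4.
Handshaking lemma: 2 * 12 = 24.
A tree on 8 vertices has 7 edges. This graph has 12 edges (5 extra). Not a tree.
Number of triangles = 3.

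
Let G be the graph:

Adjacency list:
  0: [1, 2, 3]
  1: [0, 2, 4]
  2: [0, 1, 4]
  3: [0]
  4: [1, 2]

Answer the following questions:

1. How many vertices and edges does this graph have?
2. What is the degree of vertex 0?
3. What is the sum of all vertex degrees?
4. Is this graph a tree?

Count: 5 vertices, 6 edges.
Vertex 0 has neighbors [1, 2, 3], degree = 3.
Handshaking lemma: 2 * 6 = 12.
A tree on 5 vertices has 4 edges. This graph has 6 edges (2 extra). Not a tree.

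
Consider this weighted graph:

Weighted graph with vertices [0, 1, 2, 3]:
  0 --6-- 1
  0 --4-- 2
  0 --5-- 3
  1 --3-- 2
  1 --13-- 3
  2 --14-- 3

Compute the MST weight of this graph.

Applying Kruskal's algorithm (sort edges by weight, add if no cycle):
  Add (1,2) w=3
  Add (0,2) w=4
  Add (0,3) w=5
  Skip (0,1) w=6 (creates cycle)
  Skip (1,3) w=13 (creates cycle)
  Skip (2,3) w=14 (creates cycle)
MST weight = 12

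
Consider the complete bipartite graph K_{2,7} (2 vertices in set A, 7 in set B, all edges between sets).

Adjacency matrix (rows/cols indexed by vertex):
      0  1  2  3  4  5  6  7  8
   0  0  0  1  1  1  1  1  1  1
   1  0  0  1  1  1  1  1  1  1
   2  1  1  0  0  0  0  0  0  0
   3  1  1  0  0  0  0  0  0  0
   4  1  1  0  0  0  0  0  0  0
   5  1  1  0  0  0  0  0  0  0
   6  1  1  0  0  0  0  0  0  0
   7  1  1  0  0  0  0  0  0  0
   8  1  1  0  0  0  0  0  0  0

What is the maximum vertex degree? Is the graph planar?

Set-A vertices have degree 7; set-B vertices have degree 2. Maximum degree = max(2,7) = 7.
min(2,7) <= 2, so K_{2,7} avoids a K_{3,3} subdivision and is planar.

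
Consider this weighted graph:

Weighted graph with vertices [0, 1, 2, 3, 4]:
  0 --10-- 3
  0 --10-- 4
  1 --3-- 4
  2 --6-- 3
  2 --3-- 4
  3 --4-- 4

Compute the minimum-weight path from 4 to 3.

Using Dijkstra's algorithm from vertex 4:
Shortest path: 4 -> 3
Total weight: 4 = 4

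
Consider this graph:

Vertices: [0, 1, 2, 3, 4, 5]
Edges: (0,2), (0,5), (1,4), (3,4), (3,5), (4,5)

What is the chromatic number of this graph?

The graph has a maximum clique of size 3 (lower bound on chromatic number).
A valid 3-coloring: {0: 0, 1: 1, 2: 1, 3: 2, 4: 0, 5: 1}.
Chromatic number = 3.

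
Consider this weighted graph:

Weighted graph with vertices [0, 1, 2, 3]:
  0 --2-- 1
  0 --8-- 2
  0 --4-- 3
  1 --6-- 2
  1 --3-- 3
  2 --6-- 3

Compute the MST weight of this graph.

Applying Kruskal's algorithm (sort edges by weight, add if no cycle):
  Add (0,1) w=2
  Add (1,3) w=3
  Skip (0,3) w=4 (creates cycle)
  Add (1,2) w=6
  Skip (2,3) w=6 (creates cycle)
  Skip (0,2) w=8 (creates cycle)
MST weight = 11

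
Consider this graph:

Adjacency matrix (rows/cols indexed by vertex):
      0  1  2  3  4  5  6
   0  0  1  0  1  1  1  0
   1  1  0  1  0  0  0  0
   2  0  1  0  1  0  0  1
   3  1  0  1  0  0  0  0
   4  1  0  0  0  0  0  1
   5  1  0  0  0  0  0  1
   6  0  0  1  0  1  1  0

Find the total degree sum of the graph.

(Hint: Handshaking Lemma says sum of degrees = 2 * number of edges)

Count edges: 9 edges.
By Handshaking Lemma: sum of degrees = 2 * 9 = 18.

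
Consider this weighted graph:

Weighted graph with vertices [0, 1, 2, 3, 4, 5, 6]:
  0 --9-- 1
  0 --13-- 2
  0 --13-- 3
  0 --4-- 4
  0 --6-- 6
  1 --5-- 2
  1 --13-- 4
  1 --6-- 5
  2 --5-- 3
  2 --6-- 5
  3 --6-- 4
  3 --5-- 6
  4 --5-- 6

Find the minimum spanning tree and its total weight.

Applying Kruskal's algorithm (sort edges by weight, add if no cycle):
  Add (0,4) w=4
  Add (1,2) w=5
  Add (2,3) w=5
  Add (3,6) w=5
  Add (4,6) w=5
  Skip (0,6) w=6 (creates cycle)
  Add (1,5) w=6
  Skip (2,5) w=6 (creates cycle)
  Skip (3,4) w=6 (creates cycle)
  Skip (0,1) w=9 (creates cycle)
  Skip (0,2) w=13 (creates cycle)
  Skip (0,3) w=13 (creates cycle)
  Skip (1,4) w=13 (creates cycle)
MST weight = 30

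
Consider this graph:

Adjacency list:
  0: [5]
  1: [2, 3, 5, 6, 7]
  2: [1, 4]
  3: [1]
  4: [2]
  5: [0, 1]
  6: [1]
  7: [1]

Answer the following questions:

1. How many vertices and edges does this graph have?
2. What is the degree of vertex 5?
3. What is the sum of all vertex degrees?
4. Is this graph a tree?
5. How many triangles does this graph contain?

Count: 8 vertices, 7 edges.
Vertex 5 has neighbors [0, 1], degree = 2.
Handshaking lemma: 2 * 7 = 14.
A graph is a tree iff it is connected and has exactly n-1 edges. This graph is connected (all 8 vertices in one component) and has 8-1 = 7 edges. It is a tree.
Number of triangles = 0.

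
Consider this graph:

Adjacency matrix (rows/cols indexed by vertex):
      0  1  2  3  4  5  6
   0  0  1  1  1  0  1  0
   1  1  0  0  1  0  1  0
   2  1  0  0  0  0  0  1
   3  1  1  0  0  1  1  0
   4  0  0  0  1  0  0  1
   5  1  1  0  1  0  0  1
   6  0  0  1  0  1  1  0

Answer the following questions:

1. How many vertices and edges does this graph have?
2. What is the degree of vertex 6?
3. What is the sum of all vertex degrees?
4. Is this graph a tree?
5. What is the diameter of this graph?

Count: 7 vertices, 11 edges.
Vertex 6 has neighbors [2, 4, 5], degree = 3.
Handshaking lemma: 2 * 11 = 22.
A tree on 7 vertices has 6 edges. This graph has 11 edges (5 extra). Not a tree.
Diameter (longest shortest path) = 2.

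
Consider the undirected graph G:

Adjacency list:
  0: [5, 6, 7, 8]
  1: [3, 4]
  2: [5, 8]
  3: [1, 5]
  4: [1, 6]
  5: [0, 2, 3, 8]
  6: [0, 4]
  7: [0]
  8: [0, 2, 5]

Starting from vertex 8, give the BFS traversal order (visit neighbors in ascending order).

BFS from vertex 8 (neighbors processed in ascending order):
Visit order: 8, 0, 2, 5, 6, 7, 3, 4, 1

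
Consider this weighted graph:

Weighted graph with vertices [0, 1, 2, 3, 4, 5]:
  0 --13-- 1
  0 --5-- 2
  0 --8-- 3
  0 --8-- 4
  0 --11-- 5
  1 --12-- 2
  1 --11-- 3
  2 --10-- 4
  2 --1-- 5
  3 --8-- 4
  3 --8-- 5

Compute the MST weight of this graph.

Applying Kruskal's algorithm (sort edges by weight, add if no cycle):
  Add (2,5) w=1
  Add (0,2) w=5
  Add (0,4) w=8
  Add (0,3) w=8
  Skip (3,4) w=8 (creates cycle)
  Skip (3,5) w=8 (creates cycle)
  Skip (2,4) w=10 (creates cycle)
  Skip (0,5) w=11 (creates cycle)
  Add (1,3) w=11
  Skip (1,2) w=12 (creates cycle)
  Skip (0,1) w=13 (creates cycle)
MST weight = 33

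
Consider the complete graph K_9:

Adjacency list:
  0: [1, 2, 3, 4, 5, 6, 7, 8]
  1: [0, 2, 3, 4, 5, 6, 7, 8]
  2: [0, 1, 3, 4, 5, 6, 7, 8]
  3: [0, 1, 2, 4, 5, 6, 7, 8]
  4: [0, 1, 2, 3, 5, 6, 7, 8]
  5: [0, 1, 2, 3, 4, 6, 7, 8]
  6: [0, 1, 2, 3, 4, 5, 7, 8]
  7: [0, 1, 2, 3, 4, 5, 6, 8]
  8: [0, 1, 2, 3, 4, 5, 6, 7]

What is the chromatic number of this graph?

In K_9, every vertex is adjacent to every other vertex.
Each vertex needs a unique color.
Chromatic number = 9.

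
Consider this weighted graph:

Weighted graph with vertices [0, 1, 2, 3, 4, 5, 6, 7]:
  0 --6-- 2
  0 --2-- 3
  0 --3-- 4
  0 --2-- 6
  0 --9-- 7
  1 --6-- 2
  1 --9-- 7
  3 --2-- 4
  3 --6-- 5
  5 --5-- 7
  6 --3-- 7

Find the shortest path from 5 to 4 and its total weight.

Using Dijkstra's algorithm from vertex 5:
Shortest path: 5 -> 3 -> 4
Total weight: 6 + 2 = 8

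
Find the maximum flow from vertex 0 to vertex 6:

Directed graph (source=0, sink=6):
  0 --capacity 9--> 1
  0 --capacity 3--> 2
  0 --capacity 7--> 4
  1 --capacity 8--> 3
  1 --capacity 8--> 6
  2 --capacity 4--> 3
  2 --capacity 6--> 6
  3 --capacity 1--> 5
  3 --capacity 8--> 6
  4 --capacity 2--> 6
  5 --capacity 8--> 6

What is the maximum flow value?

Computing max flow:
  Flow on (0->1): 9/9
  Flow on (0->2): 3/3
  Flow on (0->4): 2/7
  Flow on (1->3): 1/8
  Flow on (1->6): 8/8
  Flow on (2->6): 3/6
  Flow on (3->6): 1/8
  Flow on (4->6): 2/2
Maximum flow = 14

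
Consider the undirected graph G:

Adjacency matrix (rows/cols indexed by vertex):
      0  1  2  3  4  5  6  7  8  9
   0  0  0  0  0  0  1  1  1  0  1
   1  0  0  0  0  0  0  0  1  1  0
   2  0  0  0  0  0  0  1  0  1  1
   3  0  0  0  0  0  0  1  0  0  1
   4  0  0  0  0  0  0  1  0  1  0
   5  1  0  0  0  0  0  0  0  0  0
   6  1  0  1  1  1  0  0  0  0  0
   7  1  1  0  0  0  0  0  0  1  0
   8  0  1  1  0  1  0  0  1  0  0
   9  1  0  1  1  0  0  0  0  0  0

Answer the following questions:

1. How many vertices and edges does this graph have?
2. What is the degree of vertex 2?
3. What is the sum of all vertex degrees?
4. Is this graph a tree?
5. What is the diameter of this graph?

Count: 10 vertices, 14 edges.
Vertex 2 has neighbors [6, 8, 9], degree = 3.
Handshaking lemma: 2 * 14 = 28.
A tree on 10 vertices has 9 edges. This graph has 14 edges (5 extra). Not a tree.
Diameter (longest shortest path) = 4.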